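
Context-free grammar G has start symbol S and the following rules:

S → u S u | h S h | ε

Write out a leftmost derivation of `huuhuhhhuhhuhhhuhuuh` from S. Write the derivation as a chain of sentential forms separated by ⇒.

S ⇒ hSh ⇒ huSuh ⇒ huuSuuh ⇒ huuhShuuh ⇒ huuhuSuhuuh ⇒ huuhuhShuhuuh ⇒ huuhuhhShhuhuuh ⇒ huuhuhhhShhhuhuuh ⇒ huuhuhhhuSuhhhuhuuh ⇒ huuhuhhhuhShuhhhuhuuh ⇒ huuhuhhhuhhuhhhuhuuh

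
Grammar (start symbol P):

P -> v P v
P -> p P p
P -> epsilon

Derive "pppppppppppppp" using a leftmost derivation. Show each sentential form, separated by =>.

P => pPp => ppPpp => pppPppp => ppppPpppp => pppppPppppp => ppppppPpppppp => pppppppPppppppp => pppppppppppppp

P => pPp   [P -> p P p]
pPp => ppPpp   [P -> p P p]
ppPpp => pppPppp   [P -> p P p]
pppPppp => ppppPpppp   [P -> p P p]
ppppPpppp => pppppPppppp   [P -> p P p]
pppppPppppp => ppppppPpppppp   [P -> p P p]
ppppppPpppppp => pppppppPppppppp   [P -> p P p]
pppppppPppppppp => pppppppppppppp   [P -> epsilon]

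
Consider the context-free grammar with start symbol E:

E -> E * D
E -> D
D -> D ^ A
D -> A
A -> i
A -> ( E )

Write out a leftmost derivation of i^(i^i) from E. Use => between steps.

E => D   [E -> D]
D => D^A   [D -> D ^ A]
D^A => A^A   [D -> A]
A^A => i^A   [A -> i]
i^A => i^(E)   [A -> ( E )]
i^(E) => i^(D)   [E -> D]
i^(D) => i^(D^A)   [D -> D ^ A]
i^(D^A) => i^(A^A)   [D -> A]
i^(A^A) => i^(i^A)   [A -> i]
i^(i^A) => i^(i^i)   [A -> i]

E => D => D^A => A^A => i^A => i^(E) => i^(D) => i^(D^A) => i^(A^A) => i^(i^A) => i^(i^i)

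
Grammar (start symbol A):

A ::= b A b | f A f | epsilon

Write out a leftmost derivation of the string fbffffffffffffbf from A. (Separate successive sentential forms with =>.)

A=>fAf=>fbAbf=>fbfAfbf=>fbffAffbf=>fbfffAfffbf=>fbffffAffffbf=>fbfffffAfffffbf=>fbffffffAffffffbf=>fbffffffffffffbf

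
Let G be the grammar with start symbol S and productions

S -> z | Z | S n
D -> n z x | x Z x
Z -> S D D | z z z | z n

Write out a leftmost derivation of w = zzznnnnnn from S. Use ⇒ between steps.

S ⇒ Sn   [S -> S n]
Sn ⇒ Snn   [S -> S n]
Snn ⇒ Snnn   [S -> S n]
Snnn ⇒ Snnnn   [S -> S n]
Snnnn ⇒ Snnnnn   [S -> S n]
Snnnnn ⇒ Snnnnnn   [S -> S n]
Snnnnnn ⇒ Znnnnnn   [S -> Z]
Znnnnnn ⇒ zzznnnnnn   [Z -> z z z]

S ⇒ Sn ⇒ Snn ⇒ Snnn ⇒ Snnnn ⇒ Snnnnn ⇒ Snnnnnn ⇒ Znnnnnn ⇒ zzznnnnnn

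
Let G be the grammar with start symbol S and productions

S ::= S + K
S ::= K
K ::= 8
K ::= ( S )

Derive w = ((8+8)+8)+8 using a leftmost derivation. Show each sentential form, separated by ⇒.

S ⇒ S+K ⇒ K+K ⇒ (S)+K ⇒ (S+K)+K ⇒ (K+K)+K ⇒ ((S)+K)+K ⇒ ((S+K)+K)+K ⇒ ((K+K)+K)+K ⇒ ((8+K)+K)+K ⇒ ((8+8)+K)+K ⇒ ((8+8)+8)+K ⇒ ((8+8)+8)+8

S ⇒ S+K   [S ::= S + K]
S+K ⇒ K+K   [S ::= K]
K+K ⇒ (S)+K   [K ::= ( S )]
(S)+K ⇒ (S+K)+K   [S ::= S + K]
(S+K)+K ⇒ (K+K)+K   [S ::= K]
(K+K)+K ⇒ ((S)+K)+K   [K ::= ( S )]
((S)+K)+K ⇒ ((S+K)+K)+K   [S ::= S + K]
((S+K)+K)+K ⇒ ((K+K)+K)+K   [S ::= K]
((K+K)+K)+K ⇒ ((8+K)+K)+K   [K ::= 8]
((8+K)+K)+K ⇒ ((8+8)+K)+K   [K ::= 8]
((8+8)+K)+K ⇒ ((8+8)+8)+K   [K ::= 8]
((8+8)+8)+K ⇒ ((8+8)+8)+8   [K ::= 8]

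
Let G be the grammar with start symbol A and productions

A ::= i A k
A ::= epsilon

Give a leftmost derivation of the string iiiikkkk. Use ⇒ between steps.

A ⇒ iAk   [A ::= i A k]
iAk ⇒ iiAkk   [A ::= i A k]
iiAkk ⇒ iiiAkkk   [A ::= i A k]
iiiAkkk ⇒ iiiiAkkkk   [A ::= i A k]
iiiiAkkkk ⇒ iiiikkkk   [A ::= epsilon]

A⇒iAk⇒iiAkk⇒iiiAkkk⇒iiiiAkkkk⇒iiiikkkk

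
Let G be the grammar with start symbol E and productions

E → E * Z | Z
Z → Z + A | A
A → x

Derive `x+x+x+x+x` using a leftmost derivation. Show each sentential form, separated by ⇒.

E⇒Z⇒Z+A⇒Z+A+A⇒Z+A+A+A⇒Z+A+A+A+A⇒A+A+A+A+A⇒x+A+A+A+A⇒x+x+A+A+A⇒x+x+x+A+A⇒x+x+x+x+A⇒x+x+x+x+x

E ⇒ Z   [E → Z]
Z ⇒ Z+A   [Z → Z + A]
Z+A ⇒ Z+A+A   [Z → Z + A]
Z+A+A ⇒ Z+A+A+A   [Z → Z + A]
Z+A+A+A ⇒ Z+A+A+A+A   [Z → Z + A]
Z+A+A+A+A ⇒ A+A+A+A+A   [Z → A]
A+A+A+A+A ⇒ x+A+A+A+A   [A → x]
x+A+A+A+A ⇒ x+x+A+A+A   [A → x]
x+x+A+A+A ⇒ x+x+x+A+A   [A → x]
x+x+x+A+A ⇒ x+x+x+x+A   [A → x]
x+x+x+x+A ⇒ x+x+x+x+x   [A → x]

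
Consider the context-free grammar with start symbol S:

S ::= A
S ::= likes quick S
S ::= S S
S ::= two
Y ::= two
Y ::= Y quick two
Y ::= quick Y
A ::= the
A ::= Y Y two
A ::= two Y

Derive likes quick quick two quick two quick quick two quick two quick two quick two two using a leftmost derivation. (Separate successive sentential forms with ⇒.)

S ⇒ likes quick S ⇒ likes quick A ⇒ likes quick Y Y two ⇒ likes quick quick Y Y two ⇒ likes quick quick Y quick two Y two ⇒ likes quick quick two quick two Y two ⇒ likes quick quick two quick two Y quick two two ⇒ likes quick quick two quick two quick Y quick two two ⇒ likes quick quick two quick two quick quick Y quick two two ⇒ likes quick quick two quick two quick quick Y quick two quick two two ⇒ likes quick quick two quick two quick quick Y quick two quick two quick two two ⇒ likes quick quick two quick two quick quick two quick two quick two quick two two

S ⇒ likes quick S   [S ::= likes quick S]
likes quick S ⇒ likes quick A   [S ::= A]
likes quick A ⇒ likes quick Y Y two   [A ::= Y Y two]
likes quick Y Y two ⇒ likes quick quick Y Y two   [Y ::= quick Y]
likes quick quick Y Y two ⇒ likes quick quick Y quick two Y two   [Y ::= Y quick two]
likes quick quick Y quick two Y two ⇒ likes quick quick two quick two Y two   [Y ::= two]
likes quick quick two quick two Y two ⇒ likes quick quick two quick two Y quick two two   [Y ::= Y quick two]
likes quick quick two quick two Y quick two two ⇒ likes quick quick two quick two quick Y quick two two   [Y ::= quick Y]
likes quick quick two quick two quick Y quick two two ⇒ likes quick quick two quick two quick quick Y quick two two   [Y ::= quick Y]
likes quick quick two quick two quick quick Y quick two two ⇒ likes quick quick two quick two quick quick Y quick two quick two two   [Y ::= Y quick two]
likes quick quick two quick two quick quick Y quick two quick two two ⇒ likes quick quick two quick two quick quick Y quick two quick two quick two two   [Y ::= Y quick two]
likes quick quick two quick two quick quick Y quick two quick two quick two two ⇒ likes quick quick two quick two quick quick two quick two quick two quick two two   [Y ::= two]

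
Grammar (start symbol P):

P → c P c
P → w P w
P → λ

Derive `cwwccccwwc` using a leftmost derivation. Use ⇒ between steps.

P ⇒ cPc   [P → c P c]
cPc ⇒ cwPwc   [P → w P w]
cwPwc ⇒ cwwPwwc   [P → w P w]
cwwPwwc ⇒ cwwcPcwwc   [P → c P c]
cwwcPcwwc ⇒ cwwccPccwwc   [P → c P c]
cwwccPccwwc ⇒ cwwccccwwc   [P → λ]

P ⇒ cPc ⇒ cwPwc ⇒ cwwPwwc ⇒ cwwcPcwwc ⇒ cwwccPccwwc ⇒ cwwccccwwc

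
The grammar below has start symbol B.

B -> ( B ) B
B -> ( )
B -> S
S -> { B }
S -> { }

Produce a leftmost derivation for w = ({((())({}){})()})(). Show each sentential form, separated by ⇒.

B ⇒ (B)B ⇒ (S)B ⇒ ({B})B ⇒ ({(B)B})B ⇒ ({((B)B)B})B ⇒ ({((())B)B})B ⇒ ({((())(B)B)B})B ⇒ ({((())(S)B)B})B ⇒ ({((())({})B)B})B ⇒ ({((())({})S)B})B ⇒ ({((())({}){})B})B ⇒ ({((())({}){})()})B ⇒ ({((())({}){})()})()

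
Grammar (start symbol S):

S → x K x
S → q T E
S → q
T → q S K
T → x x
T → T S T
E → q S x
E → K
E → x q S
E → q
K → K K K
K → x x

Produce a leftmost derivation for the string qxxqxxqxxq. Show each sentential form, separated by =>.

S => qTE => qTSTE => qTSTSTE => qxxSTSTE => qxxqTSTE => qxxqxxSTE => qxxqxxqTE => qxxqxxqxxE => qxxqxxqxxq

S => qTE   [S → q T E]
qTE => qTSTE   [T → T S T]
qTSTE => qTSTSTE   [T → T S T]
qTSTSTE => qxxSTSTE   [T → x x]
qxxSTSTE => qxxqTSTE   [S → q]
qxxqTSTE => qxxqxxSTE   [T → x x]
qxxqxxSTE => qxxqxxqTE   [S → q]
qxxqxxqTE => qxxqxxqxxE   [T → x x]
qxxqxxqxxE => qxxqxxqxxq   [E → q]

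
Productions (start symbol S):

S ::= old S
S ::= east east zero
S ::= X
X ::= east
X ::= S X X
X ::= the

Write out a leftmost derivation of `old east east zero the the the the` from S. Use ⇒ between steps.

S ⇒ X   [S ::= X]
X ⇒ S X X   [X ::= S X X]
S X X ⇒ X X X   [S ::= X]
X X X ⇒ S X X X X   [X ::= S X X]
S X X X X ⇒ old S X X X X   [S ::= old S]
old S X X X X ⇒ old east east zero X X X X   [S ::= east east zero]
old east east zero X X X X ⇒ old east east zero the X X X   [X ::= the]
old east east zero the X X X ⇒ old east east zero the the X X   [X ::= the]
old east east zero the the X X ⇒ old east east zero the the the X   [X ::= the]
old east east zero the the the X ⇒ old east east zero the the the the   [X ::= the]

S ⇒ X ⇒ S X X ⇒ X X X ⇒ S X X X X ⇒ old S X X X X ⇒ old east east zero X X X X ⇒ old east east zero the X X X ⇒ old east east zero the the X X ⇒ old east east zero the the the X ⇒ old east east zero the the the the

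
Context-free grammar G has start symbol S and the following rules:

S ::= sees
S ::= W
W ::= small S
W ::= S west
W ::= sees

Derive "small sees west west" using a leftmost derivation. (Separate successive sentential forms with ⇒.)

S ⇒ W ⇒ small S ⇒ small W ⇒ small S west ⇒ small W west ⇒ small S west west ⇒ small sees west west

S ⇒ W   [S ::= W]
W ⇒ small S   [W ::= small S]
small S ⇒ small W   [S ::= W]
small W ⇒ small S west   [W ::= S west]
small S west ⇒ small W west   [S ::= W]
small W west ⇒ small S west west   [W ::= S west]
small S west west ⇒ small sees west west   [S ::= sees]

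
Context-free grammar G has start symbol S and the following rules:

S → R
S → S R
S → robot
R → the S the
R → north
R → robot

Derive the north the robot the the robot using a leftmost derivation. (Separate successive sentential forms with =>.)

S => S R   [S → S R]
S R => R R   [S → R]
R R => the S the R   [R → the S the]
the S the R => the S R the R   [S → S R]
the S R the R => the R R the R   [S → R]
the R R the R => the north R the R   [R → north]
the north R the R => the north the S the the R   [R → the S the]
the north the S the the R => the north the R the the R   [S → R]
the north the R the the R => the north the robot the the R   [R → robot]
the north the robot the the R => the north the robot the the robot   [R → robot]

S => S R => R R => the S the R => the S R the R => the R R the R => the north R the R => the north the S the the R => the north the R the the R => the north the robot the the R => the north the robot the the robot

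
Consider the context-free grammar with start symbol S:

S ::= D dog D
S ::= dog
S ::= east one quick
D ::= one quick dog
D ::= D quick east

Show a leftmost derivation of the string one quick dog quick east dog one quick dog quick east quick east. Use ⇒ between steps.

S ⇒ D dog D   [S ::= D dog D]
D dog D ⇒ D quick east dog D   [D ::= D quick east]
D quick east dog D ⇒ one quick dog quick east dog D   [D ::= one quick dog]
one quick dog quick east dog D ⇒ one quick dog quick east dog D quick east   [D ::= D quick east]
one quick dog quick east dog D quick east ⇒ one quick dog quick east dog D quick east quick east   [D ::= D quick east]
one quick dog quick east dog D quick east quick east ⇒ one quick dog quick east dog one quick dog quick east quick east   [D ::= one quick dog]

S ⇒ D dog D ⇒ D quick east dog D ⇒ one quick dog quick east dog D ⇒ one quick dog quick east dog D quick east ⇒ one quick dog quick east dog D quick east quick east ⇒ one quick dog quick east dog one quick dog quick east quick east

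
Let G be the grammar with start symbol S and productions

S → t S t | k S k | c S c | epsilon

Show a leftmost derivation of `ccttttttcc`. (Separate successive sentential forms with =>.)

S => cSc   [S → c S c]
cSc => ccScc   [S → c S c]
ccScc => cctStcc   [S → t S t]
cctStcc => ccttSttcc   [S → t S t]
ccttSttcc => cctttStttcc   [S → t S t]
cctttStttcc => ccttttttcc   [S → epsilon]

S=>cSc=>ccScc=>cctStcc=>ccttSttcc=>cctttStttcc=>ccttttttcc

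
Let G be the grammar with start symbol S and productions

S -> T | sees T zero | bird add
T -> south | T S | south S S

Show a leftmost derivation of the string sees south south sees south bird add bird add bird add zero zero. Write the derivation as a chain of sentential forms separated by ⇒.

S ⇒ sees T zero   [S -> sees T zero]
sees T zero ⇒ sees south S S zero   [T -> south S S]
sees south S S zero ⇒ sees south T S zero   [S -> T]
sees south T S zero ⇒ sees south south S zero   [T -> south]
sees south south S zero ⇒ sees south south sees T zero zero   [S -> sees T zero]
sees south south sees T zero zero ⇒ sees south south sees T S zero zero   [T -> T S]
sees south south sees T S zero zero ⇒ sees south south sees south S S S zero zero   [T -> south S S]
sees south south sees south S S S zero zero ⇒ sees south south sees south bird add S S zero zero   [S -> bird add]
sees south south sees south bird add S S zero zero ⇒ sees south south sees south bird add bird add S zero zero   [S -> bird add]
sees south south sees south bird add bird add S zero zero ⇒ sees south south sees south bird add bird add bird add zero zero   [S -> bird add]

S ⇒ sees T zero ⇒ sees south S S zero ⇒ sees south T S zero ⇒ sees south south S zero ⇒ sees south south sees T zero zero ⇒ sees south south sees T S zero zero ⇒ sees south south sees south S S S zero zero ⇒ sees south south sees south bird add S S zero zero ⇒ sees south south sees south bird add bird add S zero zero ⇒ sees south south sees south bird add bird add bird add zero zero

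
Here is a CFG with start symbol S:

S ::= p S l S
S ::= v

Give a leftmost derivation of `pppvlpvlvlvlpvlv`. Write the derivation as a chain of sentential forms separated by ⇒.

S ⇒ pSlS   [S ::= p S l S]
pSlS ⇒ ppSlSlS   [S ::= p S l S]
ppSlSlS ⇒ pppSlSlSlS   [S ::= p S l S]
pppSlSlSlS ⇒ pppvlSlSlS   [S ::= v]
pppvlSlSlS ⇒ pppvlpSlSlSlS   [S ::= p S l S]
pppvlpSlSlSlS ⇒ pppvlpvlSlSlS   [S ::= v]
pppvlpvlSlSlS ⇒ pppvlpvlvlSlS   [S ::= v]
pppvlpvlvlSlS ⇒ pppvlpvlvlvlS   [S ::= v]
pppvlpvlvlvlS ⇒ pppvlpvlvlvlpSlS   [S ::= p S l S]
pppvlpvlvlvlpSlS ⇒ pppvlpvlvlvlpvlS   [S ::= v]
pppvlpvlvlvlpvlS ⇒ pppvlpvlvlvlpvlv   [S ::= v]

S⇒pSlS⇒ppSlSlS⇒pppSlSlSlS⇒pppvlSlSlS⇒pppvlpSlSlSlS⇒pppvlpvlSlSlS⇒pppvlpvlvlSlS⇒pppvlpvlvlvlS⇒pppvlpvlvlvlpSlS⇒pppvlpvlvlvlpvlS⇒pppvlpvlvlvlpvlv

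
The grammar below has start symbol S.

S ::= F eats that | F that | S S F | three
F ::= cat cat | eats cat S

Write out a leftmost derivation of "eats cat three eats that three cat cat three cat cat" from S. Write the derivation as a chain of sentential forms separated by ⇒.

S ⇒ S S F ⇒ S S F S F ⇒ F eats that S F S F ⇒ eats cat S eats that S F S F ⇒ eats cat three eats that S F S F ⇒ eats cat three eats that three F S F ⇒ eats cat three eats that three cat cat S F ⇒ eats cat three eats that three cat cat three F ⇒ eats cat three eats that three cat cat three cat cat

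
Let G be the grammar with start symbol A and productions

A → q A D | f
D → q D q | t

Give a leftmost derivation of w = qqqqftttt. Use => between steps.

A => qAD   [A → q A D]
qAD => qqADD   [A → q A D]
qqADD => qqqADDD   [A → q A D]
qqqADDD => qqqqADDDD   [A → q A D]
qqqqADDDD => qqqqfDDDD   [A → f]
qqqqfDDDD => qqqqftDDD   [D → t]
qqqqftDDD => qqqqfttDD   [D → t]
qqqqfttDD => qqqqftttD   [D → t]
qqqqftttD => qqqqftttt   [D → t]

A=>qAD=>qqADD=>qqqADDD=>qqqqADDDD=>qqqqfDDDD=>qqqqftDDD=>qqqqfttDD=>qqqqftttD=>qqqqftttt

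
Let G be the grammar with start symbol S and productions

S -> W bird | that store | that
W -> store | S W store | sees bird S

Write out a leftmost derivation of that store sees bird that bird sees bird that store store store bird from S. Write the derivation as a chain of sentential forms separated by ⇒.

S ⇒ W bird   [S -> W bird]
W bird ⇒ S W store bird   [W -> S W store]
S W store bird ⇒ that store W store bird   [S -> that store]
that store W store bird ⇒ that store S W store store bird   [W -> S W store]
that store S W store store bird ⇒ that store W bird W store store bird   [S -> W bird]
that store W bird W store store bird ⇒ that store sees bird S bird W store store bird   [W -> sees bird S]
that store sees bird S bird W store store bird ⇒ that store sees bird that bird W store store bird   [S -> that]
that store sees bird that bird W store store bird ⇒ that store sees bird that bird sees bird S store store bird   [W -> sees bird S]
that store sees bird that bird sees bird S store store bird ⇒ that store sees bird that bird sees bird that store store store bird   [S -> that store]

S ⇒ W bird ⇒ S W store bird ⇒ that store W store bird ⇒ that store S W store store bird ⇒ that store W bird W store store bird ⇒ that store sees bird S bird W store store bird ⇒ that store sees bird that bird W store store bird ⇒ that store sees bird that bird sees bird S store store bird ⇒ that store sees bird that bird sees bird that store store store bird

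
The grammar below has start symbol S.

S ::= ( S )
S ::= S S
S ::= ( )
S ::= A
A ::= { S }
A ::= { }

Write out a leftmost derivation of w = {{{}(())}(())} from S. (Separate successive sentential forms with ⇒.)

S ⇒ A ⇒ {S} ⇒ {SS} ⇒ {AS} ⇒ {{S}S} ⇒ {{SS}S} ⇒ {{AS}S} ⇒ {{{}S}S} ⇒ {{{}(S)}S} ⇒ {{{}(())}S} ⇒ {{{}(())}(S)} ⇒ {{{}(())}(())}

S ⇒ A   [S ::= A]
A ⇒ {S}   [A ::= { S }]
{S} ⇒ {SS}   [S ::= S S]
{SS} ⇒ {AS}   [S ::= A]
{AS} ⇒ {{S}S}   [A ::= { S }]
{{S}S} ⇒ {{SS}S}   [S ::= S S]
{{SS}S} ⇒ {{AS}S}   [S ::= A]
{{AS}S} ⇒ {{{}S}S}   [A ::= { }]
{{{}S}S} ⇒ {{{}(S)}S}   [S ::= ( S )]
{{{}(S)}S} ⇒ {{{}(())}S}   [S ::= ( )]
{{{}(())}S} ⇒ {{{}(())}(S)}   [S ::= ( S )]
{{{}(())}(S)} ⇒ {{{}(())}(())}   [S ::= ( )]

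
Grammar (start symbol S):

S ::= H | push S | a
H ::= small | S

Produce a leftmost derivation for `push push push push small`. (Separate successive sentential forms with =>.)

S => push S   [S ::= push S]
push S => push push S   [S ::= push S]
push push S => push push push S   [S ::= push S]
push push push S => push push push push S   [S ::= push S]
push push push push S => push push push push H   [S ::= H]
push push push push H => push push push push small   [H ::= small]

S => push S => push push S => push push push S => push push push push S => push push push push H => push push push push small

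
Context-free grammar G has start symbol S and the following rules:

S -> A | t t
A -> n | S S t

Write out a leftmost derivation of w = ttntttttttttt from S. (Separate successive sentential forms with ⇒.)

S⇒A⇒SSt⇒ASt⇒SStSt⇒AStSt⇒SStStSt⇒ttStStSt⇒ttAtStSt⇒ttSSttStSt⇒ttASttStSt⇒ttnSttStSt⇒ttnttttStSt⇒ttntttttttSt⇒ttntttttttttt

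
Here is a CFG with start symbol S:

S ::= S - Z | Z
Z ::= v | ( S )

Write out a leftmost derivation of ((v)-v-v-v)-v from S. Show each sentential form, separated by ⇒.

S ⇒ S-Z ⇒ Z-Z ⇒ (S)-Z ⇒ (S-Z)-Z ⇒ (S-Z-Z)-Z ⇒ (S-Z-Z-Z)-Z ⇒ (Z-Z-Z-Z)-Z ⇒ ((S)-Z-Z-Z)-Z ⇒ ((Z)-Z-Z-Z)-Z ⇒ ((v)-Z-Z-Z)-Z ⇒ ((v)-v-Z-Z)-Z ⇒ ((v)-v-v-Z)-Z ⇒ ((v)-v-v-v)-Z ⇒ ((v)-v-v-v)-v

S ⇒ S-Z   [S ::= S - Z]
S-Z ⇒ Z-Z   [S ::= Z]
Z-Z ⇒ (S)-Z   [Z ::= ( S )]
(S)-Z ⇒ (S-Z)-Z   [S ::= S - Z]
(S-Z)-Z ⇒ (S-Z-Z)-Z   [S ::= S - Z]
(S-Z-Z)-Z ⇒ (S-Z-Z-Z)-Z   [S ::= S - Z]
(S-Z-Z-Z)-Z ⇒ (Z-Z-Z-Z)-Z   [S ::= Z]
(Z-Z-Z-Z)-Z ⇒ ((S)-Z-Z-Z)-Z   [Z ::= ( S )]
((S)-Z-Z-Z)-Z ⇒ ((Z)-Z-Z-Z)-Z   [S ::= Z]
((Z)-Z-Z-Z)-Z ⇒ ((v)-Z-Z-Z)-Z   [Z ::= v]
((v)-Z-Z-Z)-Z ⇒ ((v)-v-Z-Z)-Z   [Z ::= v]
((v)-v-Z-Z)-Z ⇒ ((v)-v-v-Z)-Z   [Z ::= v]
((v)-v-v-Z)-Z ⇒ ((v)-v-v-v)-Z   [Z ::= v]
((v)-v-v-v)-Z ⇒ ((v)-v-v-v)-v   [Z ::= v]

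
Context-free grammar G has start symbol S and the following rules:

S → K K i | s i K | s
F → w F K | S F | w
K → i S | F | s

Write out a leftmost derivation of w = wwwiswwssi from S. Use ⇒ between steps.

S⇒KKi⇒FKi⇒wFKKi⇒wwFKKKi⇒wwwKKKi⇒wwwiSKKi⇒wwwisKKi⇒wwwisFKi⇒wwwiswFKKi⇒wwwiswwKKi⇒wwwiswwsKi⇒wwwiswwssi

S ⇒ KKi   [S → K K i]
KKi ⇒ FKi   [K → F]
FKi ⇒ wFKKi   [F → w F K]
wFKKi ⇒ wwFKKKi   [F → w F K]
wwFKKKi ⇒ wwwKKKi   [F → w]
wwwKKKi ⇒ wwwiSKKi   [K → i S]
wwwiSKKi ⇒ wwwisKKi   [S → s]
wwwisKKi ⇒ wwwisFKi   [K → F]
wwwisFKi ⇒ wwwiswFKKi   [F → w F K]
wwwiswFKKi ⇒ wwwiswwKKi   [F → w]
wwwiswwKKi ⇒ wwwiswwsKi   [K → s]
wwwiswwsKi ⇒ wwwiswwssi   [K → s]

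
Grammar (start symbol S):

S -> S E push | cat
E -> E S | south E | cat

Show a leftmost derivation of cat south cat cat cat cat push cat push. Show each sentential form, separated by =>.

S => S E push => S E push E push => cat E push E push => cat E S push E push => cat E S S push E push => cat south E S S push E push => cat south E S S S push E push => cat south cat S S S push E push => cat south cat cat S S push E push => cat south cat cat cat S push E push => cat south cat cat cat cat push E push => cat south cat cat cat cat push cat push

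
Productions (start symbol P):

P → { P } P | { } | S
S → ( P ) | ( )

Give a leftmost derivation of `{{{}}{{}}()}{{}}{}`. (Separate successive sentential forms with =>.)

P=>{P}P=>{{P}P}P=>{{{}}P}P=>{{{}}{P}P}P=>{{{}}{{}}P}P=>{{{}}{{}}S}P=>{{{}}{{}}()}P=>{{{}}{{}}()}{P}P=>{{{}}{{}}()}{{}}P=>{{{}}{{}}()}{{}}{}

P => {P}P   [P → { P } P]
{P}P => {{P}P}P   [P → { P } P]
{{P}P}P => {{{}}P}P   [P → { }]
{{{}}P}P => {{{}}{P}P}P   [P → { P } P]
{{{}}{P}P}P => {{{}}{{}}P}P   [P → { }]
{{{}}{{}}P}P => {{{}}{{}}S}P   [P → S]
{{{}}{{}}S}P => {{{}}{{}}()}P   [S → ( )]
{{{}}{{}}()}P => {{{}}{{}}()}{P}P   [P → { P } P]
{{{}}{{}}()}{P}P => {{{}}{{}}()}{{}}P   [P → { }]
{{{}}{{}}()}{{}}P => {{{}}{{}}()}{{}}{}   [P → { }]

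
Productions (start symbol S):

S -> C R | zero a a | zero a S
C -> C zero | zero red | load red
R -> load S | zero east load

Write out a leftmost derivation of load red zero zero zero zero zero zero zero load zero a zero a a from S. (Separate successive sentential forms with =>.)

S => C R => C zero R => C zero zero R => C zero zero zero R => C zero zero zero zero R => C zero zero zero zero zero R => C zero zero zero zero zero zero R => C zero zero zero zero zero zero zero R => load red zero zero zero zero zero zero zero R => load red zero zero zero zero zero zero zero load S => load red zero zero zero zero zero zero zero load zero a S => load red zero zero zero zero zero zero zero load zero a zero a a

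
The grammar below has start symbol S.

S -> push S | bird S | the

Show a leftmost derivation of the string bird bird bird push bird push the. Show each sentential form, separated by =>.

S => bird S => bird bird S => bird bird bird S => bird bird bird push S => bird bird bird push bird S => bird bird bird push bird push S => bird bird bird push bird push the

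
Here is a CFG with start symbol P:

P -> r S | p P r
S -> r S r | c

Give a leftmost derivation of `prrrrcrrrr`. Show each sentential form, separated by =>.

P => pPr   [P -> p P r]
pPr => prSr   [P -> r S]
prSr => prrSrr   [S -> r S r]
prrSrr => prrrSrrr   [S -> r S r]
prrrSrrr => prrrrSrrrr   [S -> r S r]
prrrrSrrrr => prrrrcrrrr   [S -> c]

P=>pPr=>prSr=>prrSrr=>prrrSrrr=>prrrrSrrrr=>prrrrcrrrr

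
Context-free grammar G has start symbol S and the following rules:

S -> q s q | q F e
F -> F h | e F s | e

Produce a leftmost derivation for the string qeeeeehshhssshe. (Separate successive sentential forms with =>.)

S=>qFe=>qFhe=>qeFshe=>qeeFsshe=>qeeeFssshe=>qeeeFhssshe=>qeeeFhhssshe=>qeeeeFshhssshe=>qeeeeFhshhssshe=>qeeeeehshhssshe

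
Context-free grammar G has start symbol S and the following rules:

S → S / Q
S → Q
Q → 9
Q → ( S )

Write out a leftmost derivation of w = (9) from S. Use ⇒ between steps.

S⇒Q⇒(S)⇒(Q)⇒(9)

S ⇒ Q   [S → Q]
Q ⇒ (S)   [Q → ( S )]
(S) ⇒ (Q)   [S → Q]
(Q) ⇒ (9)   [Q → 9]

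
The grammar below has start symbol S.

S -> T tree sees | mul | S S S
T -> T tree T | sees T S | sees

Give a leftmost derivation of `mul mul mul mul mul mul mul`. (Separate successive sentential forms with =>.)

S => S S S => mul S S => mul S S S S => mul S S S S S S => mul mul S S S S S => mul mul mul S S S S => mul mul mul mul S S S => mul mul mul mul mul S S => mul mul mul mul mul mul S => mul mul mul mul mul mul mul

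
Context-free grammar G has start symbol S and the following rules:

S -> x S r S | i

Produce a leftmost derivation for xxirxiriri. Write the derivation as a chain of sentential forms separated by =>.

S=>xSrS=>xxSrSrS=>xxirSrS=>xxirxSrSrS=>xxirxirSrS=>xxirxirirS=>xxirxiriri

S => xSrS   [S -> x S r S]
xSrS => xxSrSrS   [S -> x S r S]
xxSrSrS => xxirSrS   [S -> i]
xxirSrS => xxirxSrSrS   [S -> x S r S]
xxirxSrSrS => xxirxirSrS   [S -> i]
xxirxirSrS => xxirxirirS   [S -> i]
xxirxirirS => xxirxiriri   [S -> i]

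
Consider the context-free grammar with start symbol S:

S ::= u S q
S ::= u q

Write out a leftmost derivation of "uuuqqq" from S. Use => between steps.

S => uSq   [S ::= u S q]
uSq => uuSqq   [S ::= u S q]
uuSqq => uuuqqq   [S ::= u q]

S => uSq => uuSqq => uuuqqq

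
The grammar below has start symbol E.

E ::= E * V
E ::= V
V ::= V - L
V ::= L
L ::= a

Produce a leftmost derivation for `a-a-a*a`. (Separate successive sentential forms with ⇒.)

E ⇒ E*V ⇒ V*V ⇒ V-L*V ⇒ V-L-L*V ⇒ L-L-L*V ⇒ a-L-L*V ⇒ a-a-L*V ⇒ a-a-a*V ⇒ a-a-a*L ⇒ a-a-a*a

E ⇒ E*V   [E ::= E * V]
E*V ⇒ V*V   [E ::= V]
V*V ⇒ V-L*V   [V ::= V - L]
V-L*V ⇒ V-L-L*V   [V ::= V - L]
V-L-L*V ⇒ L-L-L*V   [V ::= L]
L-L-L*V ⇒ a-L-L*V   [L ::= a]
a-L-L*V ⇒ a-a-L*V   [L ::= a]
a-a-L*V ⇒ a-a-a*V   [L ::= a]
a-a-a*V ⇒ a-a-a*L   [V ::= L]
a-a-a*L ⇒ a-a-a*a   [L ::= a]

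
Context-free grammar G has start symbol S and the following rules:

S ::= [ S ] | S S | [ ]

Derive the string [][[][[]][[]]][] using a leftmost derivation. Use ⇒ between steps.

S ⇒ SS   [S ::= S S]
SS ⇒ []S   [S ::= [ ]]
[]S ⇒ []SS   [S ::= S S]
[]SS ⇒ [][S]S   [S ::= [ S ]]
[][S]S ⇒ [][SS]S   [S ::= S S]
[][SS]S ⇒ [][SSS]S   [S ::= S S]
[][SSS]S ⇒ [][[]SS]S   [S ::= [ ]]
[][[]SS]S ⇒ [][[][S]S]S   [S ::= [ S ]]
[][[][S]S]S ⇒ [][[][[]]S]S   [S ::= [ ]]
[][[][[]]S]S ⇒ [][[][[]][S]]S   [S ::= [ S ]]
[][[][[]][S]]S ⇒ [][[][[]][[]]]S   [S ::= [ ]]
[][[][[]][[]]]S ⇒ [][[][[]][[]]][]   [S ::= [ ]]

S ⇒ SS ⇒ []S ⇒ []SS ⇒ [][S]S ⇒ [][SS]S ⇒ [][SSS]S ⇒ [][[]SS]S ⇒ [][[][S]S]S ⇒ [][[][[]]S]S ⇒ [][[][[]][S]]S ⇒ [][[][[]][[]]]S ⇒ [][[][[]][[]]][]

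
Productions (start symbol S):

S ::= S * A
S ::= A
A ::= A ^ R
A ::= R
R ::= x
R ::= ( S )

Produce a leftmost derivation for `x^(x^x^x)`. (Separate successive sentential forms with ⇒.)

S ⇒ A   [S ::= A]
A ⇒ A^R   [A ::= A ^ R]
A^R ⇒ R^R   [A ::= R]
R^R ⇒ x^R   [R ::= x]
x^R ⇒ x^(S)   [R ::= ( S )]
x^(S) ⇒ x^(A)   [S ::= A]
x^(A) ⇒ x^(A^R)   [A ::= A ^ R]
x^(A^R) ⇒ x^(A^R^R)   [A ::= A ^ R]
x^(A^R^R) ⇒ x^(R^R^R)   [A ::= R]
x^(R^R^R) ⇒ x^(x^R^R)   [R ::= x]
x^(x^R^R) ⇒ x^(x^x^R)   [R ::= x]
x^(x^x^R) ⇒ x^(x^x^x)   [R ::= x]

S ⇒ A ⇒ A^R ⇒ R^R ⇒ x^R ⇒ x^(S) ⇒ x^(A) ⇒ x^(A^R) ⇒ x^(A^R^R) ⇒ x^(R^R^R) ⇒ x^(x^R^R) ⇒ x^(x^x^R) ⇒ x^(x^x^x)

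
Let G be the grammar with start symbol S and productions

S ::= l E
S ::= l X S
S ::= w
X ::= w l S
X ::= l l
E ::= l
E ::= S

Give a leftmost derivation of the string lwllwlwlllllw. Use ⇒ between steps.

S ⇒ lXS ⇒ lwlSS ⇒ lwllXSS ⇒ lwllwlSSS ⇒ lwllwlwSS ⇒ lwllwlwlXSS ⇒ lwllwlwlllSS ⇒ lwllwlwllllES ⇒ lwllwlwlllllS ⇒ lwllwlwlllllw

S ⇒ lXS   [S ::= l X S]
lXS ⇒ lwlSS   [X ::= w l S]
lwlSS ⇒ lwllXSS   [S ::= l X S]
lwllXSS ⇒ lwllwlSSS   [X ::= w l S]
lwllwlSSS ⇒ lwllwlwSS   [S ::= w]
lwllwlwSS ⇒ lwllwlwlXSS   [S ::= l X S]
lwllwlwlXSS ⇒ lwllwlwlllSS   [X ::= l l]
lwllwlwlllSS ⇒ lwllwlwllllES   [S ::= l E]
lwllwlwllllES ⇒ lwllwlwlllllS   [E ::= l]
lwllwlwlllllS ⇒ lwllwlwlllllw   [S ::= w]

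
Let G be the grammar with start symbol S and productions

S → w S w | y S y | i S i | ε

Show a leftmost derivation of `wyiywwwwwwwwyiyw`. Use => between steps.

S => wSw   [S → w S w]
wSw => wySyw   [S → y S y]
wySyw => wyiSiyw   [S → i S i]
wyiSiyw => wyiySyiyw   [S → y S y]
wyiySyiyw => wyiywSwyiyw   [S → w S w]
wyiywSwyiyw => wyiywwSwwyiyw   [S → w S w]
wyiywwSwwyiyw => wyiywwwSwwwyiyw   [S → w S w]
wyiywwwSwwwyiyw => wyiywwwwSwwwwyiyw   [S → w S w]
wyiywwwwSwwwwyiyw => wyiywwwwwwwwyiyw   [S → ε]

S=>wSw=>wySyw=>wyiSiyw=>wyiySyiyw=>wyiywSwyiyw=>wyiywwSwwyiyw=>wyiywwwSwwwyiyw=>wyiywwwwSwwwwyiyw=>wyiywwwwwwwwyiyw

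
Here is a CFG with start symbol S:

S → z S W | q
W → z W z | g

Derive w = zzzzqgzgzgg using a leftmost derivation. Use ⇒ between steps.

S ⇒ zSW   [S → z S W]
zSW ⇒ zzSWW   [S → z S W]
zzSWW ⇒ zzzSWWW   [S → z S W]
zzzSWWW ⇒ zzzzSWWWW   [S → z S W]
zzzzSWWWW ⇒ zzzzqWWWW   [S → q]
zzzzqWWWW ⇒ zzzzqgWWW   [W → g]
zzzzqgWWW ⇒ zzzzqgzWzWW   [W → z W z]
zzzzqgzWzWW ⇒ zzzzqgzgzWW   [W → g]
zzzzqgzgzWW ⇒ zzzzqgzgzgW   [W → g]
zzzzqgzgzgW ⇒ zzzzqgzgzgg   [W → g]

S⇒zSW⇒zzSWW⇒zzzSWWW⇒zzzzSWWWW⇒zzzzqWWWW⇒zzzzqgWWW⇒zzzzqgzWzWW⇒zzzzqgzgzWW⇒zzzzqgzgzgW⇒zzzzqgzgzgg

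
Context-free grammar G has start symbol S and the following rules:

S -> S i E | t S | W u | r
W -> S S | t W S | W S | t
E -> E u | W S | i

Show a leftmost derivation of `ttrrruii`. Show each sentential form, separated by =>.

S => SiE => WuiE => WSuiE => SSSuiE => tSSSuiE => ttSSSuiE => ttrSSuiE => ttrrSuiE => ttrrruiE => ttrrruii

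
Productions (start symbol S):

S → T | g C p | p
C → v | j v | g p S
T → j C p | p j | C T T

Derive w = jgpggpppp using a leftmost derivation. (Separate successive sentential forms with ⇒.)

S ⇒ T   [S → T]
T ⇒ jCp   [T → j C p]
jCp ⇒ jgpSp   [C → g p S]
jgpSp ⇒ jgpgCpp   [S → g C p]
jgpgCpp ⇒ jgpggpSpp   [C → g p S]
jgpggpSpp ⇒ jgpggpppp   [S → p]

S ⇒ T ⇒ jCp ⇒ jgpSp ⇒ jgpgCpp ⇒ jgpggpSpp ⇒ jgpggpppp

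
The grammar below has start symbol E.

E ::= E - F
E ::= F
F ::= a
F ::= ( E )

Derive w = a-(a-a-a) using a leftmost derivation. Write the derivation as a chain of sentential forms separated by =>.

E => E-F => F-F => a-F => a-(E) => a-(E-F) => a-(E-F-F) => a-(F-F-F) => a-(a-F-F) => a-(a-a-F) => a-(a-a-a)

E => E-F   [E ::= E - F]
E-F => F-F   [E ::= F]
F-F => a-F   [F ::= a]
a-F => a-(E)   [F ::= ( E )]
a-(E) => a-(E-F)   [E ::= E - F]
a-(E-F) => a-(E-F-F)   [E ::= E - F]
a-(E-F-F) => a-(F-F-F)   [E ::= F]
a-(F-F-F) => a-(a-F-F)   [F ::= a]
a-(a-F-F) => a-(a-a-F)   [F ::= a]
a-(a-a-F) => a-(a-a-a)   [F ::= a]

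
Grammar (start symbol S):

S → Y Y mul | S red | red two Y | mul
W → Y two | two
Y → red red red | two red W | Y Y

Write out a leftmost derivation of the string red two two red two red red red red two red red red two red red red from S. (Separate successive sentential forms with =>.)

S => S red   [S → S red]
S red => S red red   [S → S red]
S red red => S red red red   [S → S red]
S red red red => red two Y red red red   [S → red two Y]
red two Y red red red => red two two red W red red red   [Y → two red W]
red two two red W red red red => red two two red Y two red red red   [W → Y two]
red two two red Y two red red red => red two two red Y Y two red red red   [Y → Y Y]
red two two red Y Y two red red red => red two two red two red W Y two red red red   [Y → two red W]
red two two red two red W Y two red red red => red two two red two red Y two Y two red red red   [W → Y two]
red two two red two red Y two Y two red red red => red two two red two red red red red two Y two red red red   [Y → red red red]
red two two red two red red red red two Y two red red red => red two two red two red red red red two red red red two red red red   [Y → red red red]

S => S red => S red red => S red red red => red two Y red red red => red two two red W red red red => red two two red Y two red red red => red two two red Y Y two red red red => red two two red two red W Y two red red red => red two two red two red Y two Y two red red red => red two two red two red red red red two Y two red red red => red two two red two red red red red two red red red two red red red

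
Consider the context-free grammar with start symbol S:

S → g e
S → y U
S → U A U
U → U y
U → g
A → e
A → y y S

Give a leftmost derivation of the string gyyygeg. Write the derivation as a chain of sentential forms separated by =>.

S => UAU => UyAU => gyAU => gyyySU => gyyygeU => gyyygeg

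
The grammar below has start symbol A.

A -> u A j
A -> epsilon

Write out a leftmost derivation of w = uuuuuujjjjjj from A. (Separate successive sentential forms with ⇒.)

A ⇒ uAj ⇒ uuAjj ⇒ uuuAjjj ⇒ uuuuAjjjj ⇒ uuuuuAjjjjj ⇒ uuuuuuAjjjjjj ⇒ uuuuuujjjjjj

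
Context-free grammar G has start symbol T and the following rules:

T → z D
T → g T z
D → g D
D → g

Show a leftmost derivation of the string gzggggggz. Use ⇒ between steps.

T ⇒ gTz ⇒ gzDz ⇒ gzgDz ⇒ gzggDz ⇒ gzgggDz ⇒ gzggggDz ⇒ gzgggggDz ⇒ gzggggggz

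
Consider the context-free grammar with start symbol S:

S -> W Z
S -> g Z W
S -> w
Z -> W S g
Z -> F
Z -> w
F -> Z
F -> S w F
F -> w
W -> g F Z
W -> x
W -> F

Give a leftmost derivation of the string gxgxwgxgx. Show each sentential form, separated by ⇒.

S ⇒ gZW ⇒ gWSgW ⇒ gxSgW ⇒ gxgZWgW ⇒ gxgWSgWgW ⇒ gxgxSgWgW ⇒ gxgxwgWgW ⇒ gxgxwgxgW ⇒ gxgxwgxgx

S ⇒ gZW   [S -> g Z W]
gZW ⇒ gWSgW   [Z -> W S g]
gWSgW ⇒ gxSgW   [W -> x]
gxSgW ⇒ gxgZWgW   [S -> g Z W]
gxgZWgW ⇒ gxgWSgWgW   [Z -> W S g]
gxgWSgWgW ⇒ gxgxSgWgW   [W -> x]
gxgxSgWgW ⇒ gxgxwgWgW   [S -> w]
gxgxwgWgW ⇒ gxgxwgxgW   [W -> x]
gxgxwgxgW ⇒ gxgxwgxgx   [W -> x]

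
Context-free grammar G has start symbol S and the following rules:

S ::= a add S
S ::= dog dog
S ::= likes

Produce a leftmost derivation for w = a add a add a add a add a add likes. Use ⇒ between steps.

S ⇒ a add S ⇒ a add a add S ⇒ a add a add a add S ⇒ a add a add a add a add S ⇒ a add a add a add a add a add S ⇒ a add a add a add a add a add likes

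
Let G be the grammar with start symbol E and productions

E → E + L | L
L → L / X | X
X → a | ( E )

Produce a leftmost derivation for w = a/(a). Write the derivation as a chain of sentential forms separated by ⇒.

E ⇒ L   [E → L]
L ⇒ L/X   [L → L / X]
L/X ⇒ X/X   [L → X]
X/X ⇒ a/X   [X → a]
a/X ⇒ a/(E)   [X → ( E )]
a/(E) ⇒ a/(L)   [E → L]
a/(L) ⇒ a/(X)   [L → X]
a/(X) ⇒ a/(a)   [X → a]

E ⇒ L ⇒ L/X ⇒ X/X ⇒ a/X ⇒ a/(E) ⇒ a/(L) ⇒ a/(X) ⇒ a/(a)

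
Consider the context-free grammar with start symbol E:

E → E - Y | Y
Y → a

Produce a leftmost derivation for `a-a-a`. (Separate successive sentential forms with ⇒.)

E ⇒ E-Y   [E → E - Y]
E-Y ⇒ E-Y-Y   [E → E - Y]
E-Y-Y ⇒ Y-Y-Y   [E → Y]
Y-Y-Y ⇒ a-Y-Y   [Y → a]
a-Y-Y ⇒ a-a-Y   [Y → a]
a-a-Y ⇒ a-a-a   [Y → a]

E⇒E-Y⇒E-Y-Y⇒Y-Y-Y⇒a-Y-Y⇒a-a-Y⇒a-a-a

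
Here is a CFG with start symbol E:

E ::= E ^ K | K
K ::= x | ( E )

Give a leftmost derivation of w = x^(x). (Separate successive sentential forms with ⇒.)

E ⇒ E^K   [E ::= E ^ K]
E^K ⇒ K^K   [E ::= K]
K^K ⇒ x^K   [K ::= x]
x^K ⇒ x^(E)   [K ::= ( E )]
x^(E) ⇒ x^(K)   [E ::= K]
x^(K) ⇒ x^(x)   [K ::= x]

E⇒E^K⇒K^K⇒x^K⇒x^(E)⇒x^(K)⇒x^(x)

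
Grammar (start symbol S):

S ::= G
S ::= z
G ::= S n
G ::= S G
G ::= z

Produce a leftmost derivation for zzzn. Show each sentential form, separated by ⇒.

S ⇒ G ⇒ Sn ⇒ Gn ⇒ SGn ⇒ GGn ⇒ SGGn ⇒ zGGn ⇒ zzGn ⇒ zzzn

S ⇒ G   [S ::= G]
G ⇒ Sn   [G ::= S n]
Sn ⇒ Gn   [S ::= G]
Gn ⇒ SGn   [G ::= S G]
SGn ⇒ GGn   [S ::= G]
GGn ⇒ SGGn   [G ::= S G]
SGGn ⇒ zGGn   [S ::= z]
zGGn ⇒ zzGn   [G ::= z]
zzGn ⇒ zzzn   [G ::= z]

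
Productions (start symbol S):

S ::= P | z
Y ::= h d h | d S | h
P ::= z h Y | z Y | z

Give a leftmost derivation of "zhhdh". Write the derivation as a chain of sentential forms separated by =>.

S => P => zhY => zhhdh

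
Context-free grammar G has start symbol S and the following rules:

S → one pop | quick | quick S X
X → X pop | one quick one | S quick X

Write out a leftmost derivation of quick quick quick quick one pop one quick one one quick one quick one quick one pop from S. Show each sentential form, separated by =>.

S => quick S X => quick quick X => quick quick X pop => quick quick S quick X pop => quick quick quick S X quick X pop => quick quick quick quick S X X quick X pop => quick quick quick quick one pop X X quick X pop => quick quick quick quick one pop one quick one X quick X pop => quick quick quick quick one pop one quick one one quick one quick X pop => quick quick quick quick one pop one quick one one quick one quick one quick one pop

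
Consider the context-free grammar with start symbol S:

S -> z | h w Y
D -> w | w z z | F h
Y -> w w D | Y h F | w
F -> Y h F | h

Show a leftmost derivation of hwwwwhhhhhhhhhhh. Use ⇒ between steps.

S ⇒ hwY   [S -> h w Y]
hwY ⇒ hwYhF   [Y -> Y h F]
hwYhF ⇒ hwwwDhF   [Y -> w w D]
hwwwDhF ⇒ hwwwFhhF   [D -> F h]
hwwwFhhF ⇒ hwwwYhFhhF   [F -> Y h F]
hwwwYhFhhF ⇒ hwwwYhFhFhhF   [Y -> Y h F]
hwwwYhFhFhhF ⇒ hwwwYhFhFhFhhF   [Y -> Y h F]
hwwwYhFhFhFhhF ⇒ hwwwYhFhFhFhFhhF   [Y -> Y h F]
hwwwYhFhFhFhFhhF ⇒ hwwwwhFhFhFhFhhF   [Y -> w]
hwwwwhFhFhFhFhhF ⇒ hwwwwhhhFhFhFhhF   [F -> h]
hwwwwhhhFhFhFhhF ⇒ hwwwwhhhhhFhFhhF   [F -> h]
hwwwwhhhhhFhFhhF ⇒ hwwwwhhhhhhhFhhF   [F -> h]
hwwwwhhhhhhhFhhF ⇒ hwwwwhhhhhhhhhhF   [F -> h]
hwwwwhhhhhhhhhhF ⇒ hwwwwhhhhhhhhhhh   [F -> h]

S ⇒ hwY ⇒ hwYhF ⇒ hwwwDhF ⇒ hwwwFhhF ⇒ hwwwYhFhhF ⇒ hwwwYhFhFhhF ⇒ hwwwYhFhFhFhhF ⇒ hwwwYhFhFhFhFhhF ⇒ hwwwwhFhFhFhFhhF ⇒ hwwwwhhhFhFhFhhF ⇒ hwwwwhhhhhFhFhhF ⇒ hwwwwhhhhhhhFhhF ⇒ hwwwwhhhhhhhhhhF ⇒ hwwwwhhhhhhhhhhh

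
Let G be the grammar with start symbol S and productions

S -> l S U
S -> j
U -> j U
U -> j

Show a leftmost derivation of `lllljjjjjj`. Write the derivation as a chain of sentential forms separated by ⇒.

S ⇒ lSU   [S -> l S U]
lSU ⇒ llSUU   [S -> l S U]
llSUU ⇒ lllSUUU   [S -> l S U]
lllSUUU ⇒ llllSUUUU   [S -> l S U]
llllSUUUU ⇒ lllljUUUU   [S -> j]
lllljUUUU ⇒ lllljjUUU   [U -> j]
lllljjUUU ⇒ lllljjjUUU   [U -> j U]
lllljjjUUU ⇒ lllljjjjUU   [U -> j]
lllljjjjUU ⇒ lllljjjjjU   [U -> j]
lllljjjjjU ⇒ lllljjjjjj   [U -> j]

S⇒lSU⇒llSUU⇒lllSUUU⇒llllSUUUU⇒lllljUUUU⇒lllljjUUU⇒lllljjjUUU⇒lllljjjjUU⇒lllljjjjjU⇒lllljjjjjj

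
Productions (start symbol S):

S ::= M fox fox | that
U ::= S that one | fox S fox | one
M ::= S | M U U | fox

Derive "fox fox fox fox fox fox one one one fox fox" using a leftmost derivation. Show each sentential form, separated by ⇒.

S ⇒ M fox fox ⇒ M U U fox fox ⇒ M U U U U fox fox ⇒ fox U U U U fox fox ⇒ fox fox S fox U U U fox fox ⇒ fox fox M fox fox fox U U U fox fox ⇒ fox fox fox fox fox fox U U U fox fox ⇒ fox fox fox fox fox fox one U U fox fox ⇒ fox fox fox fox fox fox one one U fox fox ⇒ fox fox fox fox fox fox one one one fox fox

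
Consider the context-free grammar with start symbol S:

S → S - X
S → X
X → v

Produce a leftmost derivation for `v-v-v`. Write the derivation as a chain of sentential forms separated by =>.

S=>S-X=>S-X-X=>X-X-X=>v-X-X=>v-v-X=>v-v-v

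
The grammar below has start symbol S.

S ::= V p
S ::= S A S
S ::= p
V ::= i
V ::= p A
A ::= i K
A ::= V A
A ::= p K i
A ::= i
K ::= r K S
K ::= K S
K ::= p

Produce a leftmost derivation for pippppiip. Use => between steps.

S => SAS => VpAS => pApAS => pipAS => pipVAS => pippAAS => pipppKiAS => pippppiAS => pippppiiS => pippppiip

S => SAS   [S ::= S A S]
SAS => VpAS   [S ::= V p]
VpAS => pApAS   [V ::= p A]
pApAS => pipAS   [A ::= i]
pipAS => pipVAS   [A ::= V A]
pipVAS => pippAAS   [V ::= p A]
pippAAS => pipppKiAS   [A ::= p K i]
pipppKiAS => pippppiAS   [K ::= p]
pippppiAS => pippppiiS   [A ::= i]
pippppiiS => pippppiip   [S ::= p]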